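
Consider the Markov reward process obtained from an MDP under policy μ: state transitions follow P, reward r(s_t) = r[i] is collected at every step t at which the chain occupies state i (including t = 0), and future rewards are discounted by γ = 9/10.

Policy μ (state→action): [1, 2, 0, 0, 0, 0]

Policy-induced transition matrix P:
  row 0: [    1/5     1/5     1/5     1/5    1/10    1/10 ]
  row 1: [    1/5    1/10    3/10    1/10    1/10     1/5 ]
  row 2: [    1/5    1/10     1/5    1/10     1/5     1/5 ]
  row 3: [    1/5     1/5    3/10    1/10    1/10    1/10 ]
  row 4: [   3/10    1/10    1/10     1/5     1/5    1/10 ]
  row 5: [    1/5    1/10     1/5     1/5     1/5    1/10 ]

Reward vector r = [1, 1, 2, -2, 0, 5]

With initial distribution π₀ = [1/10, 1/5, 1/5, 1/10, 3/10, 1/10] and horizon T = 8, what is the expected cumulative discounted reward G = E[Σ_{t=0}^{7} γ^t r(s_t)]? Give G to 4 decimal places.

G = 6.3963

t=0: π = [0.1000, 0.2000, 0.2000, 0.1000, 0.3000, 0.1000], E[r] = 1.0000, γ^t·E[r] = 1.000000, running G = 1.000000
t=1: π = [0.2300, 0.1200, 0.2000, 0.1500, 0.1600, 0.1400], E[r] = 1.1500, γ^t·E[r] = 1.035000, running G = 2.035000
t=2: π = [0.2160, 0.1380, 0.2110, 0.1530, 0.1500, 0.1320], E[r] = 1.1300, γ^t·E[r] = 0.915300, running G = 2.950300
t=3: π = [0.2150, 0.1369, 0.2141, 0.1498, 0.1493, 0.1349], E[r] = 1.1550, γ^t·E[r] = 0.841995, running G = 3.792295
t=4: π = [0.2149, 0.1365, 0.2137, 0.1499, 0.1498, 0.1351], E[r] = 1.1546, γ^t·E[r] = 0.757500, running G = 4.549795
t=5: π = [0.2150, 0.1365, 0.2137, 0.1500, 0.1499, 0.1350], E[r] = 1.1539, γ^t·E[r] = 0.681378, running G = 5.231173
t=6: π = [0.2150, 0.1365, 0.2137, 0.1500, 0.1499, 0.1350], E[r] = 1.1539, γ^t·E[r] = 0.613230, running G = 5.844404
t=7: π = [0.2150, 0.1365, 0.2137, 0.1500, 0.1499, 0.1350], E[r] = 1.1539, γ^t·E[r] = 0.551915, running G = 6.396318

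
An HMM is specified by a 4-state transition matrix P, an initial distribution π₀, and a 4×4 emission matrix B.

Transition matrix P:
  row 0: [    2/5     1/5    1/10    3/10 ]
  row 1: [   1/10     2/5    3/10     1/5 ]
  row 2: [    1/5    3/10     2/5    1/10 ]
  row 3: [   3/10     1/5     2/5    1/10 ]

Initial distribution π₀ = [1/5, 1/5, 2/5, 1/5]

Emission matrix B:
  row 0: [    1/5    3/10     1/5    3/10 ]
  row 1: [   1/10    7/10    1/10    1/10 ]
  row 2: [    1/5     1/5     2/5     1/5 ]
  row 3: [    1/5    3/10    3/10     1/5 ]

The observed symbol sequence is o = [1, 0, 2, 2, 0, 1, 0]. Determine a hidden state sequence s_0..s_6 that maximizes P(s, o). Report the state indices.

t=0: δ = [6.000e-02, 1.400e-01, 8.000e-02, 6.000e-02]  (obs o_0=1)
t=1: δ = [4.800e-03, 5.600e-03, 8.400e-03, 5.600e-03]  ψ = [0, 1, 1, 1]  (obs o_1=0)
t=2: δ = [3.840e-04, 2.520e-04, 1.344e-03, 4.320e-04]  ψ = [0, 2, 2, 0]  (obs o_2=2)
t=3: δ = [5.376e-05, 4.032e-05, 2.150e-04, 4.032e-05]  ψ = [2, 2, 2, 2]  (obs o_3=2)
t=4: δ = [8.602e-06, 6.451e-06, 1.720e-05, 4.301e-06]  ψ = [2, 2, 2, 2]  (obs o_4=0)
t=5: δ = [1.032e-06, 3.613e-06, 1.376e-06, 7.741e-07]  ψ = [0, 2, 2, 0]  (obs o_5=1)
t=6: δ = [8.258e-08, 1.445e-07, 2.168e-07, 1.445e-07]  ψ = [0, 1, 1, 1]  (obs o_6=0)
backtrack: best end state = 2; path = [1, 2, 2, 2, 2, 1, 2]

path = [1, 2, 2, 2, 2, 1, 2]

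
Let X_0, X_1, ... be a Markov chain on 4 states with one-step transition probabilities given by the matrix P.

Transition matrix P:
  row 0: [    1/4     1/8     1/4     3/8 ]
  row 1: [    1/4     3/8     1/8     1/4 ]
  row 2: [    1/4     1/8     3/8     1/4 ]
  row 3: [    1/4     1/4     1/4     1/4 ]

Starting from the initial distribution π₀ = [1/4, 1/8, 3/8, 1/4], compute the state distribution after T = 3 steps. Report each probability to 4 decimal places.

t=0: π = [0.2500, 0.1250, 0.3750, 0.2500]
t=1: π = [0.2500, 0.1875, 0.2813, 0.2813]
t=2: π = [0.2500, 0.2070, 0.2617, 0.2813]
t=3: π = [0.2500, 0.2119, 0.2568, 0.2813]

π = [0.2500, 0.2119, 0.2568, 0.2813]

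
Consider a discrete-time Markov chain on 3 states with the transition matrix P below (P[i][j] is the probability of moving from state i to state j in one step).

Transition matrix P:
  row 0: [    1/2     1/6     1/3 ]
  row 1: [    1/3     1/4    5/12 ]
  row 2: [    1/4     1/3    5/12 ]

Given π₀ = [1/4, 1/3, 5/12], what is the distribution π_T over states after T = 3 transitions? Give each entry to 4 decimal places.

π = [0.3605, 0.2526, 0.3869]

t=0: π = [0.2500, 0.3333, 0.4167]
t=1: π = [0.3403, 0.2639, 0.3958]
t=2: π = [0.3571, 0.2546, 0.3883]
t=3: π = [0.3605, 0.2526, 0.3869]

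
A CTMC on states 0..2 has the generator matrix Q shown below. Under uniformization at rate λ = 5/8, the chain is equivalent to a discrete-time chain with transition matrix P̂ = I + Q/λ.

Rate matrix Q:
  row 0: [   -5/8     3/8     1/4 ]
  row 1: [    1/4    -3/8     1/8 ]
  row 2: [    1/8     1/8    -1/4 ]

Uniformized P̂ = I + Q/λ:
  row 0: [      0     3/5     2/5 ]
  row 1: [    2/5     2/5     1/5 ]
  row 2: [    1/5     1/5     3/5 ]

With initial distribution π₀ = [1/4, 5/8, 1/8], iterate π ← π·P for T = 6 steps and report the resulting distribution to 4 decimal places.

t=0: π = [0.2500, 0.6250, 0.1250]
t=1: π = [0.2750, 0.4250, 0.3000]
t=2: π = [0.2300, 0.3950, 0.3750]
t=3: π = [0.2330, 0.3710, 0.3960]
t=4: π = [0.2276, 0.3674, 0.4050]
t=5: π = [0.2280, 0.3645, 0.4075]
t=6: π = [0.2273, 0.3641, 0.4086]

π = [0.2273, 0.3641, 0.4086]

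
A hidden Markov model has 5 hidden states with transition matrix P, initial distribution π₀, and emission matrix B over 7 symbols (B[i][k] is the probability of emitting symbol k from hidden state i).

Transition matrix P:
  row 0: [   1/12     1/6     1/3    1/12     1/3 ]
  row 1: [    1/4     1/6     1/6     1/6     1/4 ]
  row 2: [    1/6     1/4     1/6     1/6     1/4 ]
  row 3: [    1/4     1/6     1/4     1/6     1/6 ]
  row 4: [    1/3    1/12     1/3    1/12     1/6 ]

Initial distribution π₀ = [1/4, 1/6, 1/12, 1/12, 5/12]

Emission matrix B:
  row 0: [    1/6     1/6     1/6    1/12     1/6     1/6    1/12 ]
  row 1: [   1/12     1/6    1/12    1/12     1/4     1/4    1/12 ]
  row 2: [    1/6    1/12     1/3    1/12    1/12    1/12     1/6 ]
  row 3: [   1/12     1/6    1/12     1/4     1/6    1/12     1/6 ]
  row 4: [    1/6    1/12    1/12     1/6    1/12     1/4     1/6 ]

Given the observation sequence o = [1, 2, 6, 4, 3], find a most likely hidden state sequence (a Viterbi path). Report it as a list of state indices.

t=0: δ = [4.167e-02, 2.778e-02, 6.944e-03, 1.389e-02, 3.472e-02]  (obs o_0=1)
t=1: δ = [1.929e-03, 5.787e-04, 4.630e-03, 3.858e-04, 1.157e-03]  ψ = [4, 0, 0, 1, 0]  (obs o_1=2)
t=2: δ = [6.430e-05, 9.645e-05, 1.286e-04, 1.286e-04, 1.929e-04]  ψ = [2, 2, 2, 2, 2]  (obs o_2=6)
t=3: δ = [1.072e-05, 8.038e-06, 5.358e-06, 3.572e-06, 2.679e-06]  ψ = [4, 2, 4, 2, 2]  (obs o_3=4)
t=4: δ = [1.674e-07, 1.488e-07, 2.977e-07, 3.349e-07, 5.954e-07]  ψ = [1, 0, 0, 1, 0]  (obs o_4=3)
backtrack: best end state = 4; path = [0, 2, 4, 0, 4]

path = [0, 2, 4, 0, 4]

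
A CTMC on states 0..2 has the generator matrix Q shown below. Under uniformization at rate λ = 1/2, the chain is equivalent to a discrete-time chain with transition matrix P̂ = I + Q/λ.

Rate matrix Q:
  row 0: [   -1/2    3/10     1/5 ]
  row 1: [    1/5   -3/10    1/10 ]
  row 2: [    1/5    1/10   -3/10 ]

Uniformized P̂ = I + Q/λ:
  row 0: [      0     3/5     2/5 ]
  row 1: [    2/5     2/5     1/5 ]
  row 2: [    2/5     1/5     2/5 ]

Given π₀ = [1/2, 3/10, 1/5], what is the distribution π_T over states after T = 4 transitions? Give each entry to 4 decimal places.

π = [0.2912, 0.3893, 0.3195]

t=0: π = [0.5000, 0.3000, 0.2000]
t=1: π = [0.2000, 0.4600, 0.3400]
t=2: π = [0.3200, 0.3720, 0.3080]
t=3: π = [0.2720, 0.4024, 0.3256]
t=4: π = [0.2912, 0.3893, 0.3195]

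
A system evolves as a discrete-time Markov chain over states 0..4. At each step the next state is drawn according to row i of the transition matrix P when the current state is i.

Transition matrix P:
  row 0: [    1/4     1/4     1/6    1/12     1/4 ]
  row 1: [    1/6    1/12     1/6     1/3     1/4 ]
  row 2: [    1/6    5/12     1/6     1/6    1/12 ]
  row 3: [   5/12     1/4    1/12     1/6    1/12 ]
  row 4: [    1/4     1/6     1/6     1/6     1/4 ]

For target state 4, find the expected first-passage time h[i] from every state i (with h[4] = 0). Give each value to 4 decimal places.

First-step conditioning: h[4] = 0; for i ≠ 4, h[i] = 1 + Σ_k P[i][k]·h[k].
  h[0] = 1 + 1/4·h[0] + 1/4·h[1] + 1/6·h[2] + 1/12·h[3]
  h[1] = 1 + 1/6·h[0] + 1/12·h[1] + 1/6·h[2] + 1/3·h[3]
  h[2] = 1 + 1/6·h[0] + 5/12·h[1] + 1/6·h[2] + 1/6·h[3]
  h[3] = 1 + 5/12·h[0] + 1/4·h[1] + 1/12·h[2] + 1/6·h[3]
Solving the 4×4 linear system over states ≠ 4 gives exactly h = [11208/2201, 11604/2201, 13296/2201, 13056/2201, 0] (h[4] = 0 is the target).

h = [5.0922, 5.2721, 6.0409, 5.9318, 0.0000]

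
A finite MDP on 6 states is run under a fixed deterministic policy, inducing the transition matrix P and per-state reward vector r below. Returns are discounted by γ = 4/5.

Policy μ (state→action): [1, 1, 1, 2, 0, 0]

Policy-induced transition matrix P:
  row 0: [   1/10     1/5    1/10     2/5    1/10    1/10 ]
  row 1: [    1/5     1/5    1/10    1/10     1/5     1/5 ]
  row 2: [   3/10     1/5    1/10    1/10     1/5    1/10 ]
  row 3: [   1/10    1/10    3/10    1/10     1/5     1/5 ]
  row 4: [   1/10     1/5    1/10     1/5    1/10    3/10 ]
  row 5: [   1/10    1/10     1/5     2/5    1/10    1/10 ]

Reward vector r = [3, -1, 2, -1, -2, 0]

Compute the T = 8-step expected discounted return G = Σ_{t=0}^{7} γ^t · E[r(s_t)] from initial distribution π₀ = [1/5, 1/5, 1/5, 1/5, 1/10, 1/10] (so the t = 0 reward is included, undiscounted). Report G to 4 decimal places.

G = 0.6618

t=0: π = [0.2000, 0.2000, 0.2000, 0.2000, 0.1000, 0.1000], E[r] = 0.4000, γ^t·E[r] = 0.400000, running G = 0.400000
t=1: π = [0.1600, 0.1700, 0.1500, 0.2000, 0.1600, 0.1600], E[r] = 0.0900, γ^t·E[r] = 0.072000, running G = 0.472000
t=2: π = [0.1470, 0.1640, 0.1560, 0.2120, 0.1520, 0.1690], E[r] = 0.0730, γ^t·E[r] = 0.046720, running G = 0.518720
t=3: π = [0.1476, 0.1619, 0.1593, 0.2100, 0.1532, 0.1680], E[r] = 0.0831, γ^t·E[r] = 0.042547, running G = 0.561267
t=4: π = [0.1481, 0.1622, 0.1588, 0.2100, 0.1531, 0.1678], E[r] = 0.0833, γ^t·E[r] = 0.034124, running G = 0.595391
t=5: π = [0.1480, 0.1622, 0.1588, 0.2101, 0.1531, 0.1678], E[r] = 0.0830, γ^t·E[r] = 0.027202, running G = 0.622593
t=6: π = [0.1480, 0.1622, 0.1588, 0.2101, 0.1531, 0.1678], E[r] = 0.0831, γ^t·E[r] = 0.021772, running G = 0.644365
t=7: π = [0.1480, 0.1622, 0.1588, 0.2101, 0.1531, 0.1678], E[r] = 0.0831, γ^t·E[r] = 0.017418, running G = 0.661782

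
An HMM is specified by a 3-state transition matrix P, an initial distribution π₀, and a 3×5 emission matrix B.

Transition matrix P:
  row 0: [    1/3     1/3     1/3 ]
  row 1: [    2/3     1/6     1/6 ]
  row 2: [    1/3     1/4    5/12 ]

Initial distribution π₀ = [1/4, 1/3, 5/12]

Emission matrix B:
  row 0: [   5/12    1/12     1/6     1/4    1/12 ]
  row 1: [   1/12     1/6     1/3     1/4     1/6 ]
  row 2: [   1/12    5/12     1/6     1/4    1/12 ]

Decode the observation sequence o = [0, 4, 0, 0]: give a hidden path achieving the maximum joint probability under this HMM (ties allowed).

t=0: δ = [1.042e-01, 2.778e-02, 3.472e-02]  (obs o_0=0)
t=1: δ = [2.894e-03, 5.787e-03, 2.894e-03]  ψ = [0, 0, 0]  (obs o_1=4)
t=2: δ = [1.608e-03, 8.038e-05, 1.005e-04]  ψ = [1, 0, 2]  (obs o_2=0)
t=3: δ = [2.233e-04, 4.465e-05, 4.465e-05]  ψ = [0, 0, 0]  (obs o_3=0)
backtrack: best end state = 0; path = [0, 1, 0, 0]

path = [0, 1, 0, 0]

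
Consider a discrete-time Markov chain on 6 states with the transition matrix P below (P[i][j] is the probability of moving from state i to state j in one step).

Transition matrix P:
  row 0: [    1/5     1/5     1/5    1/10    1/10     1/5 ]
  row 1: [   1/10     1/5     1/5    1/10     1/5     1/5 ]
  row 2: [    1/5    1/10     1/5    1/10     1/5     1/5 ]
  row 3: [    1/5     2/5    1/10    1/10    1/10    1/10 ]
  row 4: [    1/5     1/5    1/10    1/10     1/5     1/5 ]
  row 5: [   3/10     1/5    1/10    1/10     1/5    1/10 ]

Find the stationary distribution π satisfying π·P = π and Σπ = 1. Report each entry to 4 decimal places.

Balance equations π_j = Σ_i π_i·P[i][j]:
  π_0 = 1/5·π_0 + 1/10·π_1 + 1/5·π_2 + 1/5·π_3 + 1/5·π_4 + 3/10·π_5
  π_1 = 1/5·π_0 + 1/5·π_1 + 1/10·π_2 + 2/5·π_3 + 1/5·π_4 + 1/5·π_5
  π_2 = 1/5·π_0 + 1/5·π_1 + 1/5·π_2 + 1/10·π_3 + 1/10·π_4 + 1/10·π_5
  π_3 = 1/10·π_0 + 1/10·π_1 + 1/10·π_2 + 1/10·π_3 + 1/10·π_4 + 1/10·π_5
  π_4 = 1/10·π_0 + 1/5·π_1 + 1/5·π_2 + 1/10·π_3 + 1/5·π_4 + 1/5·π_5
  normalize: π_0 + π_1 + π_2 + π_3 + π_4 + π_5 = 1
Solving the linear system gives exactly π = [19681/99990, 20441/99990, 7784/49995, 1/10, 1703/9999, 19/110].

π = [0.1968, 0.2044, 0.1557, 0.1000, 0.1703, 0.1727]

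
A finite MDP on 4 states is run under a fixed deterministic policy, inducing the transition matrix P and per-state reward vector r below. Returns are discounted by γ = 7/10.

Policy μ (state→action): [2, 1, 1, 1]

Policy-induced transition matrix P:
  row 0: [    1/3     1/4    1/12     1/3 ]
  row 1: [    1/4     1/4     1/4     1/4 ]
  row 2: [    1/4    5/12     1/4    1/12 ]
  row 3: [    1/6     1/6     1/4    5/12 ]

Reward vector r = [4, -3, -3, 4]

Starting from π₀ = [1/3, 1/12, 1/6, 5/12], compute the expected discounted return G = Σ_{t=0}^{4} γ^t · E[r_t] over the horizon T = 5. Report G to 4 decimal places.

G = 3.6838

t=0: π = [0.3333, 0.0833, 0.1667, 0.4167], E[r] = 2.2500, γ^t·E[r] = 2.250000, running G = 2.250000
t=1: π = [0.2431, 0.2431, 0.1944, 0.3194], E[r] = 0.9375, γ^t·E[r] = 0.656250, running G = 2.906250
t=2: π = [0.2436, 0.2558, 0.2095, 0.2911], E[r] = 0.7431, γ^t·E[r] = 0.364097, running G = 3.270347
t=3: π = [0.2460, 0.2607, 0.2094, 0.2839], E[r] = 0.7096, γ^t·E[r] = 0.243405, running G = 3.513752
t=4: π = [0.2468, 0.2612, 0.2090, 0.2829], E[r] = 0.7084, γ^t·E[r] = 0.170080, running G = 3.683832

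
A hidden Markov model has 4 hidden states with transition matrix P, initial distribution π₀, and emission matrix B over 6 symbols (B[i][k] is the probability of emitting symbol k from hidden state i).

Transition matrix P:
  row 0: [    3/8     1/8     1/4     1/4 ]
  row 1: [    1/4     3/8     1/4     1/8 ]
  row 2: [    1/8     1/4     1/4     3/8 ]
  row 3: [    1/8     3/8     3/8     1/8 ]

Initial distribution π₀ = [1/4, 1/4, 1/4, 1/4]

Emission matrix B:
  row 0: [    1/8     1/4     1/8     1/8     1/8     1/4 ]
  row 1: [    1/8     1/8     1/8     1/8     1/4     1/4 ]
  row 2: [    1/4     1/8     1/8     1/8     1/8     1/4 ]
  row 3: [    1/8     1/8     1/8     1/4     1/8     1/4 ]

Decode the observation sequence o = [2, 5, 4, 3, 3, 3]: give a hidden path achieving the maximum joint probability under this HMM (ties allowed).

t=0: δ = [3.125e-02, 3.125e-02, 3.125e-02, 3.125e-02]  (obs o_0=2)
t=1: δ = [2.930e-03, 2.930e-03, 2.930e-03, 2.930e-03]  ψ = [0, 1, 3, 2]  (obs o_1=5)
t=2: δ = [1.373e-04, 2.747e-04, 1.373e-04, 1.373e-04]  ψ = [0, 1, 3, 2]  (obs o_2=4)
t=3: δ = [8.583e-06, 1.287e-05, 8.583e-06, 1.287e-05]  ψ = [1, 1, 1, 2]  (obs o_3=3)
t=4: δ = [4.023e-07, 6.035e-07, 6.035e-07, 8.047e-07]  ψ = [0, 1, 3, 2]  (obs o_4=3)
t=5: δ = [1.886e-08, 3.772e-08, 3.772e-08, 5.658e-08]  ψ = [0, 3, 3, 2]  (obs o_5=3)
backtrack: best end state = 3; path = [2, 3, 2, 3, 2, 3]

path = [2, 3, 2, 3, 2, 3]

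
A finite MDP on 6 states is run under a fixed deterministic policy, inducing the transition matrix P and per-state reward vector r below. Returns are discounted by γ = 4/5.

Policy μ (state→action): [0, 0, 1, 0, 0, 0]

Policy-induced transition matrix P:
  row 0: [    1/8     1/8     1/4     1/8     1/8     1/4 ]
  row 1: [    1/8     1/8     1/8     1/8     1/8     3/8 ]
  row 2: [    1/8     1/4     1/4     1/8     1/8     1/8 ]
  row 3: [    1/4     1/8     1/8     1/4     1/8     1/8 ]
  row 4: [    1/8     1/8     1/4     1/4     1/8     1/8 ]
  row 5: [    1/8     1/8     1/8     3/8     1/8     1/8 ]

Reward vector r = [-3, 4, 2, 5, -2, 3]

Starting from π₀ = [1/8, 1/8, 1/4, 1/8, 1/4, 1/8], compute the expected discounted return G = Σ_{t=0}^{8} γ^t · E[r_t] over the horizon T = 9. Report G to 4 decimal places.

G = 7.3332

t=0: π = [0.1250, 0.1250, 0.2500, 0.1250, 0.2500, 0.1250], E[r] = 1.1250, γ^t·E[r] = 1.125000, running G = 1.125000
t=1: π = [0.1406, 0.1563, 0.2031, 0.2031, 0.1250, 0.1719], E[r] = 1.8906, γ^t·E[r] = 1.512500, running G = 2.637500
t=2: π = [0.1504, 0.1504, 0.1836, 0.2090, 0.1250, 0.1816], E[r] = 1.8574, γ^t·E[r] = 1.188750, running G = 3.826250
t=3: π = [0.1511, 0.1479, 0.1824, 0.2122, 0.1250, 0.1814], E[r] = 1.8582, γ^t·E[r] = 0.951375, running G = 4.777625
t=4: π = [0.1515, 0.1478, 0.1823, 0.2125, 0.1250, 0.1809], E[r] = 1.8564, γ^t·E[r] = 0.760363, running G = 5.537988
t=5: π = [0.1516, 0.1478, 0.1824, 0.2124, 0.1250, 0.1809], E[r] = 1.8559, γ^t·E[r] = 0.608134, running G = 6.146121
t=6: π = [0.1516, 0.1478, 0.1824, 0.2124, 0.1250, 0.1809], E[r] = 1.8559, γ^t·E[r] = 0.486519, running G = 6.632640
t=7: π = [0.1515, 0.1478, 0.1824, 0.2124, 0.1250, 0.1809], E[r] = 1.8559, γ^t·E[r] = 0.389216, running G = 7.021856
t=8: π = [0.1515, 0.1478, 0.1824, 0.2124, 0.1250, 0.1809], E[r] = 1.8559, γ^t·E[r] = 0.311373, running G = 7.333229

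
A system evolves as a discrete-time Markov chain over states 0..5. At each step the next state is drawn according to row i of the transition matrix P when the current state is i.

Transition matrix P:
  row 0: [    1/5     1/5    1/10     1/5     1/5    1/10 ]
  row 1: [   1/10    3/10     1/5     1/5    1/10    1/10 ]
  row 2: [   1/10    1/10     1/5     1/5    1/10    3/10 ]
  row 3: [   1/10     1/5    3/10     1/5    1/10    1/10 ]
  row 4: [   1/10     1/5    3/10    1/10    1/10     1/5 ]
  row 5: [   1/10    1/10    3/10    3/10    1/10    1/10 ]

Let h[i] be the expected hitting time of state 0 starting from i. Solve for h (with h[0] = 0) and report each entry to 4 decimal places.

h = [0.0000, 10.0000, 10.0000, 10.0000, 10.0000, 10.0000]

First-step conditioning: h[0] = 0; for i ≠ 0, h[i] = 1 + Σ_k P[i][k]·h[k].
  h[1] = 1 + 3/10·h[1] + 1/5·h[2] + 1/5·h[3] + 1/10·h[4] + 1/10·h[5]
  h[2] = 1 + 1/10·h[1] + 1/5·h[2] + 1/5·h[3] + 1/10·h[4] + 3/10·h[5]
  h[3] = 1 + 1/5·h[1] + 3/10·h[2] + 1/5·h[3] + 1/10·h[4] + 1/10·h[5]
  h[4] = 1 + 1/5·h[1] + 3/10·h[2] + 1/10·h[3] + 1/10·h[4] + 1/5·h[5]
  h[5] = 1 + 1/10·h[1] + 3/10·h[2] + 3/10·h[3] + 1/10·h[4] + 1/10·h[5]
Solving the 5×5 linear system over states ≠ 0 gives exactly h = [0, 10, 10, 10, 10, 10] (h[0] = 0 is the target).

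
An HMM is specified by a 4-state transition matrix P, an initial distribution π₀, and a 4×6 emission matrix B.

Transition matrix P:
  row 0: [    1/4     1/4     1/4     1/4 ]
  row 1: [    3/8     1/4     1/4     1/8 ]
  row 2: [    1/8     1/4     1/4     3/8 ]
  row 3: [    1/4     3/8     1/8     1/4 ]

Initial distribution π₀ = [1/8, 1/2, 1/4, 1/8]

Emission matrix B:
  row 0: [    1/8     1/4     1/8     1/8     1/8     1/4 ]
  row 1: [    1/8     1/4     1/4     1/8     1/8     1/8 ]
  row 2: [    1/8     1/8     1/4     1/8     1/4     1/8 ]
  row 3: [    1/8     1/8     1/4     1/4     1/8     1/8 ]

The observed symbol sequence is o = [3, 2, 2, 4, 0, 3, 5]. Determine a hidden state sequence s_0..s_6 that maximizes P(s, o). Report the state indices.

path = [2, 3, 1, 2, 3, 1, 0]

t=0: δ = [1.562e-02, 6.250e-02, 3.125e-02, 3.125e-02]  (obs o_0=3)
t=1: δ = [2.930e-03, 3.906e-03, 3.906e-03, 2.930e-03]  ψ = [1, 1, 1, 2]  (obs o_1=2)
t=2: δ = [1.831e-04, 2.747e-04, 2.441e-04, 3.662e-04]  ψ = [1, 3, 1, 2]  (obs o_2=2)
t=3: δ = [1.287e-05, 1.717e-05, 1.717e-05, 1.144e-05]  ψ = [1, 3, 1, 2]  (obs o_3=4)
t=4: δ = [8.047e-07, 5.364e-07, 5.364e-07, 8.047e-07]  ψ = [1, 1, 1, 2]  (obs o_4=0)
t=5: δ = [2.515e-08, 3.772e-08, 2.515e-08, 5.029e-08]  ψ = [0, 3, 0, 0]  (obs o_5=3)
t=6: δ = [3.536e-09, 2.357e-09, 1.179e-09, 1.572e-09]  ψ = [1, 3, 1, 3]  (obs o_6=5)
backtrack: best end state = 0; path = [2, 3, 1, 2, 3, 1, 0]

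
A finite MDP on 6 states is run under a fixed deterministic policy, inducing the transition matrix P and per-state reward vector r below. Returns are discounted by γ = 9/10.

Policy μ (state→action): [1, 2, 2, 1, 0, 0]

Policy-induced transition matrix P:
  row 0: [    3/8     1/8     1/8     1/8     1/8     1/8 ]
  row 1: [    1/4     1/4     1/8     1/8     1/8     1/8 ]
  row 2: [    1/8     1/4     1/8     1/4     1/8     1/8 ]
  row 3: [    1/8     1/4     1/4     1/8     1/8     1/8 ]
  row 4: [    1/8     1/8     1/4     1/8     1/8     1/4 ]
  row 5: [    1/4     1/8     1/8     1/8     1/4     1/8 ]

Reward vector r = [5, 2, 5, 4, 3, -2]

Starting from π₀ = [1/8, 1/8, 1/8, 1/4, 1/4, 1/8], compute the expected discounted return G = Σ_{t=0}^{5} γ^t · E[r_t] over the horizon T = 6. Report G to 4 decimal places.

t=0: π = [0.1250, 0.1250, 0.1250, 0.2500, 0.2500, 0.1250], E[r] = 3.0000, γ^t·E[r] = 3.000000, running G = 3.000000
t=1: π = [0.1875, 0.1875, 0.1875, 0.1406, 0.1406, 0.1563], E[r] = 2.9219, γ^t·E[r] = 2.629688, running G = 5.629688
t=2: π = [0.2148, 0.1895, 0.1602, 0.1484, 0.1445, 0.1426], E[r] = 2.9961, γ^t·E[r] = 2.426836, running G = 8.056523
t=3: π = [0.2202, 0.1873, 0.1616, 0.1450, 0.1428, 0.1431], E[r] = 3.0061, γ^t·E[r] = 2.191449, running G = 10.247973
t=4: π = [0.2213, 0.1867, 0.1610, 0.1452, 0.1429, 0.1429], E[r] = 3.0089, γ^t·E[r] = 1.974107, running G = 12.222079
t=5: π = [0.2215, 0.1866, 0.1610, 0.1451, 0.1429, 0.1429], E[r] = 3.0093, γ^t·E[r] = 1.776959, running G = 13.999039

G = 13.9990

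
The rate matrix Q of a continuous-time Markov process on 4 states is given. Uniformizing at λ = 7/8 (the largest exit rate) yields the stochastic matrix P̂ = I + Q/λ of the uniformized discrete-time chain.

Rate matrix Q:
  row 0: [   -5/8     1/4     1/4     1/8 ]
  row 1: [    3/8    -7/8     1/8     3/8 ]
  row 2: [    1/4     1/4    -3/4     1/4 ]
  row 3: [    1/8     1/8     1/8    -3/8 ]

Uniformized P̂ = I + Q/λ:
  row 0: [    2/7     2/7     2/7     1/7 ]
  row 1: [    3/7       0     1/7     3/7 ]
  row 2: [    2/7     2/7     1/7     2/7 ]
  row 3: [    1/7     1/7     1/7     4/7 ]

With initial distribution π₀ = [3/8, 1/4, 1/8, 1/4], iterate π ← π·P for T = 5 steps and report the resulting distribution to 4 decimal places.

t=0: π = [0.3750, 0.2500, 0.1250, 0.2500]
t=1: π = [0.2857, 0.1786, 0.1964, 0.3393]
t=2: π = [0.2628, 0.1862, 0.1837, 0.3673]
t=3: π = [0.2598, 0.1800, 0.1804, 0.3797]
t=4: π = [0.2572, 0.1800, 0.1800, 0.3828]
t=5: π = [0.2567, 0.1796, 0.1796, 0.3841]

π = [0.2567, 0.1796, 0.1796, 0.3841]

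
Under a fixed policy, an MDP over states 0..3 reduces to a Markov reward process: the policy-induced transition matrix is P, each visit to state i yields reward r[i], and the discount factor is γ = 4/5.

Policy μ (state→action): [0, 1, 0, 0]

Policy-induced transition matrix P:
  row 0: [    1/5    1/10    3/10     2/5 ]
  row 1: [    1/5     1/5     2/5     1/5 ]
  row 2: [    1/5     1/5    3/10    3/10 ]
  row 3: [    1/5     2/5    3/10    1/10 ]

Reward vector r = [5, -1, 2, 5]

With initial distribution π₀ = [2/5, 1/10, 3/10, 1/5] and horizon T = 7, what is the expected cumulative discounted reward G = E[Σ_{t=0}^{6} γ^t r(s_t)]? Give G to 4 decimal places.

t=0: π = [0.4000, 0.1000, 0.3000, 0.2000], E[r] = 3.5000, γ^t·E[r] = 3.500000, running G = 3.500000
t=1: π = [0.2000, 0.2000, 0.3100, 0.2900], E[r] = 2.8700, γ^t·E[r] = 2.296000, running G = 5.796000
t=2: π = [0.2000, 0.2380, 0.3200, 0.2420], E[r] = 2.6120, γ^t·E[r] = 1.671680, running G = 7.467680
t=3: π = [0.2000, 0.2284, 0.3238, 0.2478], E[r] = 2.6582, γ^t·E[r] = 1.360998, running G = 8.828678
t=4: π = [0.2000, 0.2296, 0.3228, 0.2476], E[r] = 2.6541, γ^t·E[r] = 1.087128, running G = 9.915806
t=5: π = [0.2000, 0.2295, 0.3230, 0.2475], E[r] = 2.6540, γ^t·E[r] = 0.869667, running G = 10.785473
t=6: π = [0.2000, 0.2295, 0.3230, 0.2475], E[r] = 2.6541, γ^t·E[r] = 0.695760, running G = 11.481233

G = 11.4812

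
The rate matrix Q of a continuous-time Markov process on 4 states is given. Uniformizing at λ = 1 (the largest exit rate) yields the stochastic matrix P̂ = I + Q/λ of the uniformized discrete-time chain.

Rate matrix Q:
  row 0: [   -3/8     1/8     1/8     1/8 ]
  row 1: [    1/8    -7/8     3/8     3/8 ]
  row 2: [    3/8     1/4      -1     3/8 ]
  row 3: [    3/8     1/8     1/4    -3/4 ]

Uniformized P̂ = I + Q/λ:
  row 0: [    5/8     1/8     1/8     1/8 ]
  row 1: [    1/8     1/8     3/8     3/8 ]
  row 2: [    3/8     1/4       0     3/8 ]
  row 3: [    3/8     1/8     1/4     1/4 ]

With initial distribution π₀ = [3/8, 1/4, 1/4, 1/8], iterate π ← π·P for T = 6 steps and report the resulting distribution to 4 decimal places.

t=0: π = [0.3750, 0.2500, 0.2500, 0.1250]
t=1: π = [0.4063, 0.1563, 0.1719, 0.2656]
t=2: π = [0.4375, 0.1465, 0.1758, 0.2402]
t=3: π = [0.4478, 0.1470, 0.1697, 0.2356]
t=4: π = [0.4502, 0.1462, 0.1700, 0.2336]
t=5: π = [0.4510, 0.1462, 0.1695, 0.2332]
t=6: π = [0.4512, 0.1462, 0.1695, 0.2331]

π = [0.4512, 0.1462, 0.1695, 0.2331]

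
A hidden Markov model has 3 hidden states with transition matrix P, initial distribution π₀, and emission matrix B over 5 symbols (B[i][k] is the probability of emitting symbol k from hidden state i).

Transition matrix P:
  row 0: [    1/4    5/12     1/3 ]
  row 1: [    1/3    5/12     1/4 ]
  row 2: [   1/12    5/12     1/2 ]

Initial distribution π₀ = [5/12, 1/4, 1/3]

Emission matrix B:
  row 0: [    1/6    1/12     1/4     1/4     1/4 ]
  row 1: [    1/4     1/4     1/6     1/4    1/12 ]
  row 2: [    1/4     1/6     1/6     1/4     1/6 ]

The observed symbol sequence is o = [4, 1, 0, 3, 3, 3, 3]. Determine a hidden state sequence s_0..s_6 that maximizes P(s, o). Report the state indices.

t=0: δ = [1.042e-01, 2.083e-02, 5.556e-02]  (obs o_0=4)
t=1: δ = [2.170e-03, 1.085e-02, 5.787e-03]  ψ = [0, 0, 0]  (obs o_1=1)
t=2: δ = [6.028e-04, 1.130e-03, 7.234e-04]  ψ = [1, 1, 2]  (obs o_2=0)
t=3: δ = [9.419e-05, 1.177e-04, 9.042e-05]  ψ = [1, 1, 2]  (obs o_3=3)
t=4: δ = [9.811e-06, 1.226e-05, 1.130e-05]  ψ = [1, 1, 2]  (obs o_4=3)
t=5: δ = [1.022e-06, 1.278e-06, 1.413e-06]  ψ = [1, 1, 2]  (obs o_5=3)
t=6: δ = [1.065e-07, 1.472e-07, 1.766e-07]  ψ = [1, 2, 2]  (obs o_6=3)
backtrack: best end state = 2; path = [0, 2, 2, 2, 2, 2, 2]

path = [0, 2, 2, 2, 2, 2, 2]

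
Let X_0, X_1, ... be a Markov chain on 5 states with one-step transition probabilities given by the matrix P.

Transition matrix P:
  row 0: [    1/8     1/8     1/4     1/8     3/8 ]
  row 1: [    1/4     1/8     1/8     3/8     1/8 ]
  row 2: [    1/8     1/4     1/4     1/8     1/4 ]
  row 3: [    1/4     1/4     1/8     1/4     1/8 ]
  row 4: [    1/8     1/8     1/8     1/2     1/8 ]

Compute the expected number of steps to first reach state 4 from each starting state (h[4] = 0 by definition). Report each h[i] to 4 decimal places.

h = [3.8812, 5.0693, 4.5149, 5.0693, 0.0000]

First-step conditioning: h[4] = 0; for i ≠ 4, h[i] = 1 + Σ_k P[i][k]·h[k].
  h[0] = 1 + 1/8·h[0] + 1/8·h[1] + 1/4·h[2] + 1/8·h[3]
  h[1] = 1 + 1/4·h[0] + 1/8·h[1] + 1/8·h[2] + 3/8·h[3]
  h[2] = 1 + 1/8·h[0] + 1/4·h[1] + 1/4·h[2] + 1/8·h[3]
  h[3] = 1 + 1/4·h[0] + 1/4·h[1] + 1/8·h[2] + 1/4·h[3]
Solving the 4×4 linear system over states ≠ 4 gives exactly h = [392/101, 512/101, 456/101, 512/101, 0] (h[4] = 0 is the target).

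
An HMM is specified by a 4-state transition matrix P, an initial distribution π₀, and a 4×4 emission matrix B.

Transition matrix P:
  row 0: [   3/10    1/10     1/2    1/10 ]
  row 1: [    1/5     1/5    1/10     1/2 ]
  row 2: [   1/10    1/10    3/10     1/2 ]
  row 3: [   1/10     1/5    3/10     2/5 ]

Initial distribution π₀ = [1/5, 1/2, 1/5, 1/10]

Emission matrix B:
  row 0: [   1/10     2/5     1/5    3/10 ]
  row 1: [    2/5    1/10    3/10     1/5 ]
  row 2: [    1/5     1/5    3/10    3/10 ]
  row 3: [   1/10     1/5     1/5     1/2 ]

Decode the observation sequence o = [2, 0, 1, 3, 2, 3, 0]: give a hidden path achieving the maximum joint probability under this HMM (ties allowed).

t=0: δ = [4.000e-02, 1.500e-01, 6.000e-02, 2.000e-02]  (obs o_0=2)
t=1: δ = [3.000e-03, 1.200e-02, 4.000e-03, 7.500e-03]  ψ = [1, 1, 0, 1]  (obs o_1=0)
t=2: δ = [9.600e-04, 2.400e-04, 4.500e-04, 1.200e-03]  ψ = [1, 1, 3, 1]  (obs o_2=1)
t=3: δ = [8.640e-05, 4.800e-05, 1.440e-04, 2.400e-04]  ψ = [0, 3, 0, 3]  (obs o_3=3)
t=4: δ = [5.184e-06, 1.440e-05, 2.160e-05, 1.920e-05]  ψ = [0, 3, 3, 3]  (obs o_4=2)
t=5: δ = [8.640e-07, 7.680e-07, 1.944e-06, 5.400e-06]  ψ = [1, 3, 2, 2]  (obs o_5=3)
t=6: δ = [5.400e-08, 4.320e-07, 3.240e-07, 2.160e-07]  ψ = [3, 3, 3, 3]  (obs o_6=0)
backtrack: best end state = 1; path = [1, 1, 3, 3, 2, 3, 1]

path = [1, 1, 3, 3, 2, 3, 1]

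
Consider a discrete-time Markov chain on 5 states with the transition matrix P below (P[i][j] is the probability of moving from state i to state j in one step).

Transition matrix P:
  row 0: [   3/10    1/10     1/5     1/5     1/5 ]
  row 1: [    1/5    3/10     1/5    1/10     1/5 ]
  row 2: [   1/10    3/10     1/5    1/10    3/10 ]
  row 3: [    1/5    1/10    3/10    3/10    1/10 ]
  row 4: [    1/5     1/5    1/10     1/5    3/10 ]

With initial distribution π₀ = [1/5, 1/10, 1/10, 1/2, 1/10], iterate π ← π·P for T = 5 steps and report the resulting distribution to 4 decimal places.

π = [0.2005, 0.2019, 0.1954, 0.1780, 0.2242]

t=0: π = [0.2000, 0.1000, 0.1000, 0.5000, 0.1000]
t=1: π = [0.2100, 0.1500, 0.2400, 0.2300, 0.1700]
t=2: π = [0.1970, 0.1950, 0.2060, 0.1840, 0.2180]
t=3: π = [0.1991, 0.2020, 0.1966, 0.1783, 0.2240]
t=4: π = [0.2003, 0.2021, 0.1954, 0.1780, 0.2242]
t=5: π = [0.2005, 0.2019, 0.1954, 0.1780, 0.2242]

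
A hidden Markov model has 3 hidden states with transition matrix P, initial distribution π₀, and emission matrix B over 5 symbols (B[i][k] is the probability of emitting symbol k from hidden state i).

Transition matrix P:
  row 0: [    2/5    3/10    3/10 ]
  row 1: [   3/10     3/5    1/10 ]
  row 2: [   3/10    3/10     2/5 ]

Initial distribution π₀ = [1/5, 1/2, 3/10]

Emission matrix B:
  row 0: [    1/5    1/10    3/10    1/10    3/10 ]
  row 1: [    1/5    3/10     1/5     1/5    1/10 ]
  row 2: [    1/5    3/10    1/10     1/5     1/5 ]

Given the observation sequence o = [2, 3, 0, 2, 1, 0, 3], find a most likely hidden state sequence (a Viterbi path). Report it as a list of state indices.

path = [1, 1, 1, 1, 1, 1, 1]

t=0: δ = [6.000e-02, 1.000e-01, 3.000e-02]  (obs o_0=2)
t=1: δ = [3.000e-03, 1.200e-02, 3.600e-03]  ψ = [1, 1, 0]  (obs o_1=3)
t=2: δ = [7.200e-04, 1.440e-03, 2.880e-04]  ψ = [1, 1, 2]  (obs o_2=0)
t=3: δ = [1.296e-04, 1.728e-04, 2.160e-05]  ψ = [1, 1, 0]  (obs o_3=2)
t=4: δ = [5.184e-06, 3.110e-05, 1.166e-05]  ψ = [0, 1, 0]  (obs o_4=1)
t=5: δ = [1.866e-06, 3.732e-06, 9.331e-07]  ψ = [1, 1, 2]  (obs o_5=0)
t=6: δ = [1.120e-07, 4.479e-07, 1.120e-07]  ψ = [1, 1, 0]  (obs o_6=3)
backtrack: best end state = 1; path = [1, 1, 1, 1, 1, 1, 1]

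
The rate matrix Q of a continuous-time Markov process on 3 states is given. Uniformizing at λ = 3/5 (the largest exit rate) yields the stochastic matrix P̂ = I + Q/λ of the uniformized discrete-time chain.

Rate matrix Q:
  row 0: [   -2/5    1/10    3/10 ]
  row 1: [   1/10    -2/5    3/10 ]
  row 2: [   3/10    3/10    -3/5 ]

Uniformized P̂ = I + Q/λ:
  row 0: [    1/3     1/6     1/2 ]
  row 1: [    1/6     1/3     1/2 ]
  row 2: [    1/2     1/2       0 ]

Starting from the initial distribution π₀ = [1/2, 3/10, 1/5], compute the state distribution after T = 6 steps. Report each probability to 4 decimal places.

t=0: π = [0.5000, 0.3000, 0.2000]
t=1: π = [0.3167, 0.2833, 0.4000]
t=2: π = [0.3528, 0.3472, 0.3000]
t=3: π = [0.3255, 0.3245, 0.3500]
t=4: π = [0.3376, 0.3374, 0.3250]
t=5: π = [0.3313, 0.3312, 0.3375]
t=6: π = [0.3344, 0.3344, 0.3313]

π = [0.3344, 0.3344, 0.3313]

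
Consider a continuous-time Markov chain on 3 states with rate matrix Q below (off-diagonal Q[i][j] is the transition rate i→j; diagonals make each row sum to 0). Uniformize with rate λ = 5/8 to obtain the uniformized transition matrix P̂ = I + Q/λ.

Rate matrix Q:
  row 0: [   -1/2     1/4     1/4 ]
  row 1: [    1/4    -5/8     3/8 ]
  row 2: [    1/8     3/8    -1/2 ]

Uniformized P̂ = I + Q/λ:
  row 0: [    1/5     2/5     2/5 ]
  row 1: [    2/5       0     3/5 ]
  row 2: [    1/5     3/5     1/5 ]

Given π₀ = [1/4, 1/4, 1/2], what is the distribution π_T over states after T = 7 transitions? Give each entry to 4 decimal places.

π = [0.2678, 0.3427, 0.3895]

t=0: π = [0.2500, 0.2500, 0.5000]
t=1: π = [0.2500, 0.4000, 0.3500]
t=2: π = [0.2800, 0.3100, 0.4100]
t=3: π = [0.2620, 0.3580, 0.3800]
t=4: π = [0.2716, 0.3328, 0.3956]
t=5: π = [0.2666, 0.3460, 0.3874]
t=6: π = [0.2692, 0.3391, 0.3917]
t=7: π = [0.2678, 0.3427, 0.3895]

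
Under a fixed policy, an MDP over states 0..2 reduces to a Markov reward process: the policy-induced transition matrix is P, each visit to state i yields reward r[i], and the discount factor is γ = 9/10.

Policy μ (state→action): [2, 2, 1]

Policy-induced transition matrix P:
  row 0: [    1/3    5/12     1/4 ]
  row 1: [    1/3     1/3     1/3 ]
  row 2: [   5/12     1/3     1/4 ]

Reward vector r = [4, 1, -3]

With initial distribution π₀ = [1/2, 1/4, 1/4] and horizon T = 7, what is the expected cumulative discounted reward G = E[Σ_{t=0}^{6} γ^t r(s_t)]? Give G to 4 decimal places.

t=0: π = [0.5000, 0.2500, 0.2500], E[r] = 1.5000, γ^t·E[r] = 1.500000, running G = 1.500000
t=1: π = [0.3542, 0.3750, 0.2708], E[r] = 0.9792, γ^t·E[r] = 0.881250, running G = 2.381250
t=2: π = [0.3559, 0.3628, 0.2813], E[r] = 0.9427, γ^t·E[r] = 0.763594, running G = 3.144844
t=3: π = [0.3568, 0.3630, 0.2802], E[r] = 0.9494, γ^t·E[r] = 0.692086, running G = 3.836930
t=4: π = [0.3567, 0.3631, 0.2802], E[r] = 0.9491, γ^t·E[r] = 0.622680, running G = 4.459609
t=5: π = [0.3567, 0.3631, 0.2803], E[r] = 0.9490, γ^t·E[r] = 0.560399, running G = 5.020008
t=6: π = [0.3567, 0.3631, 0.2803], E[r] = 0.9490, γ^t·E[r] = 0.504361, running G = 5.524370

G = 5.5244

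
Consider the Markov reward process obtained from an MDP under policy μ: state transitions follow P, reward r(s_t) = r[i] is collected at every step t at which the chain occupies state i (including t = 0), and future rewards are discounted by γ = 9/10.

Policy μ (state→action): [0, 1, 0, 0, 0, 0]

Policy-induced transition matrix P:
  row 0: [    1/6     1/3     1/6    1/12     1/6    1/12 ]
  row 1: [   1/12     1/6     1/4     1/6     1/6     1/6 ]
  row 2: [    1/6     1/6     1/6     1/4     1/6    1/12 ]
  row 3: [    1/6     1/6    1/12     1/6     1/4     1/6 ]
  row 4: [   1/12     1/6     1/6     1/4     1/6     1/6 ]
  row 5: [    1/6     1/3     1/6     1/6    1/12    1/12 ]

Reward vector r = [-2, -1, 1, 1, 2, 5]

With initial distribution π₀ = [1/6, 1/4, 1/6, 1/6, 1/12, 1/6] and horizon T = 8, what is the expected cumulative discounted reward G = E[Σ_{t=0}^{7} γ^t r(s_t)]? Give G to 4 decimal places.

G = 4.7651

t=0: π = [0.1667, 0.2500, 0.1667, 0.1667, 0.0833, 0.1667], E[r] = 0.7500, γ^t·E[r] = 0.750000, running G = 0.750000
t=1: π = [0.1389, 0.2222, 0.1736, 0.1736, 0.1667, 0.1250], E[r] = 0.8056, γ^t·E[r] = 0.725000, running G = 1.475000
t=2: π = [0.1343, 0.2106, 0.1707, 0.1834, 0.1707, 0.1302], E[r] = 0.8675, γ^t·E[r] = 0.702656, running G = 2.177656
t=3: π = [0.1349, 0.2107, 0.1689, 0.1839, 0.1711, 0.1304], E[r] = 0.8666, γ^t·E[r] = 0.631723, running G = 2.809379
t=4: π = [0.1348, 0.2109, 0.1689, 0.1838, 0.1711, 0.1305], E[r] = 0.8668, γ^t·E[r] = 0.568677, running G = 3.378056
t=5: π = [0.1348, 0.2109, 0.1689, 0.1838, 0.1711, 0.1305], E[r] = 0.8668, γ^t·E[r] = 0.511811, running G = 3.889867
t=6: π = [0.1348, 0.2109, 0.1689, 0.1838, 0.1711, 0.1305], E[r] = 0.8668, γ^t·E[r] = 0.460629, running G = 4.350496
t=7: π = [0.1348, 0.2109, 0.1689, 0.1838, 0.1711, 0.1305], E[r] = 0.8668, γ^t·E[r] = 0.414566, running G = 4.765062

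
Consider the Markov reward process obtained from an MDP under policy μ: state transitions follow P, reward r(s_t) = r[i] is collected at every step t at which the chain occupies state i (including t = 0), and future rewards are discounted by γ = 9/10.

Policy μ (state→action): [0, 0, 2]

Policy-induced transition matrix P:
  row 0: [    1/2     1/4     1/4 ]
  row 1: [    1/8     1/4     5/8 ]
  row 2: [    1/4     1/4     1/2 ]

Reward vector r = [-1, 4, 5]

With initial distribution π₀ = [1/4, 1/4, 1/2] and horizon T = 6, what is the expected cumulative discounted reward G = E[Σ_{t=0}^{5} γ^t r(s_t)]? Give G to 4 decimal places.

G = 14.3793

t=0: π = [0.2500, 0.2500, 0.5000], E[r] = 3.2500, γ^t·E[r] = 3.250000, running G = 3.250000
t=1: π = [0.2813, 0.2500, 0.4688], E[r] = 3.0625, γ^t·E[r] = 2.756250, running G = 6.006250
t=2: π = [0.2891, 0.2500, 0.4609], E[r] = 3.0156, γ^t·E[r] = 2.442656, running G = 8.448906
t=3: π = [0.2910, 0.2500, 0.4590], E[r] = 3.0039, γ^t·E[r] = 2.189848, running G = 10.638754
t=4: π = [0.2915, 0.2500, 0.4585], E[r] = 3.0010, γ^t·E[r] = 1.968941, running G = 12.607695
t=5: π = [0.2916, 0.2500, 0.4584], E[r] = 3.0002, γ^t·E[r] = 1.771614, running G = 14.379309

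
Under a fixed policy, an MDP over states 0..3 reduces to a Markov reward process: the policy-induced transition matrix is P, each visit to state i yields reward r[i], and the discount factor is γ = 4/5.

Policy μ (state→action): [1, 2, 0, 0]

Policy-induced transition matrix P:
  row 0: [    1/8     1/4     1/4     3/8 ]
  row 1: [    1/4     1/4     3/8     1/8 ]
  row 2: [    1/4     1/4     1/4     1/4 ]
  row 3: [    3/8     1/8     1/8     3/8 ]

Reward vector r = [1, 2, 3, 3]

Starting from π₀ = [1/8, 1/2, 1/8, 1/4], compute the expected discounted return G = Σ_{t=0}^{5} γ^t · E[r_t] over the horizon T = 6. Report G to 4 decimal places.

G = 8.3581

t=0: π = [0.1250, 0.5000, 0.1250, 0.2500], E[r] = 2.2500, γ^t·E[r] = 2.250000, running G = 2.250000
t=1: π = [0.2656, 0.2188, 0.2813, 0.2344], E[r] = 2.2500, γ^t·E[r] = 1.800000, running G = 4.050000
t=2: π = [0.2461, 0.2207, 0.2480, 0.2852], E[r] = 2.2871, γ^t·E[r] = 1.463750, running G = 5.513750
t=3: π = [0.2549, 0.2144, 0.2419, 0.2888], E[r] = 2.2759, γ^t·E[r] = 1.165250, running G = 6.679000
t=4: π = [0.2542, 0.2139, 0.2407, 0.2912], E[r] = 2.2776, γ^t·E[r] = 0.932913, running G = 7.611913
t=5: π = [0.2546, 0.2136, 0.2403, 0.2914], E[r] = 2.2772, γ^t·E[r] = 0.746181, running G = 8.358094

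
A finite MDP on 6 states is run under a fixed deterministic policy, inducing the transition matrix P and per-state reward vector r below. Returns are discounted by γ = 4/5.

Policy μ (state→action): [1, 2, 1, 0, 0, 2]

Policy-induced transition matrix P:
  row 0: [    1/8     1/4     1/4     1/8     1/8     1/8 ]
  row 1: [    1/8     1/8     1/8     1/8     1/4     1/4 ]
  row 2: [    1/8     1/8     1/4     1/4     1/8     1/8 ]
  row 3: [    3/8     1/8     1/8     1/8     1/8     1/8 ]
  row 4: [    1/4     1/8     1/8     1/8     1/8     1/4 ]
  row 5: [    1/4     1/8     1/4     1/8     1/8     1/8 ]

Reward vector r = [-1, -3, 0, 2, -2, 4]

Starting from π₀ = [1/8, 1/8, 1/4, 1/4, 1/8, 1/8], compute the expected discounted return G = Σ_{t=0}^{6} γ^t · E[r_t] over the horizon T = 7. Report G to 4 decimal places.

G = 0.2702

t=0: π = [0.1250, 0.1250, 0.2500, 0.2500, 0.1250, 0.1250], E[r] = 0.2500, γ^t·E[r] = 0.250000, running G = 0.250000
t=1: π = [0.2188, 0.1406, 0.1875, 0.1563, 0.1406, 0.1563], E[r] = 0.0156, γ^t·E[r] = 0.012500, running G = 0.262500
t=2: π = [0.2012, 0.1523, 0.1953, 0.1484, 0.1426, 0.1602], E[r] = -0.0059, γ^t·E[r] = -0.003750, running G = 0.258750
t=3: π = [0.2000, 0.1501, 0.1946, 0.1494, 0.1440, 0.1619], E[r] = 0.0078, γ^t·E[r] = 0.004000, running G = 0.262750
t=4: π = [0.2006, 0.1500, 0.1945, 0.1493, 0.1438, 0.1618], E[r] = 0.0076, γ^t·E[r] = 0.003125, running G = 0.265875
t=5: π = [0.2005, 0.1501, 0.1946, 0.1493, 0.1437, 0.1617], E[r] = 0.0073, γ^t·E[r] = 0.002384, running G = 0.268259
t=6: π = [0.2005, 0.1501, 0.1946, 0.1493, 0.1438, 0.1617], E[r] = 0.0073, γ^t·E[r] = 0.001923, running G = 0.270182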